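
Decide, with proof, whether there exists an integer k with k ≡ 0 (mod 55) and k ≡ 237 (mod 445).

Both moduli are multiples of 5 = gcd(55, 445), so any solution would satisfy k ≡ 0 and k ≡ 237 modulo 5 simultaneously.
But 0 mod 5 = 0 while 237 mod 5 = 2, a contradiction.
So no integer satisfies both congruences.

No such integer exists.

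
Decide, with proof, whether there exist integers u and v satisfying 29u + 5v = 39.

29 and 5 are coprime, so 29u + 5v ranges over all of ℤ.
Dividing repeatedly: 29 = 5·5 + 4, 5 = 1·4 + 1, 4 = 4·1 + 0.
Unwinding: 1 = 5 − 1·4 = 5 − (29 − 5·5) = −29 + 6·5, i.e. 29·(-1) + 5·6 = 1.
Scaling by 39 gives the particular solution (u, v) = (-39, 234).
Shifting by a multiple of (5, −29) keeps it a solution: u = -39 + 8·5 = 1, v = 234 − 8·29 = 2.
Indeed 29·1 + 5·2 = 29 + 10 = 39.

u = 1, v = 2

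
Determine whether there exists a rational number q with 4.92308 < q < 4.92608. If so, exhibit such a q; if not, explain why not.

Multiplying by 27: 27·4.92308 = 132.92316 and 27·4.92608 = 133.00416, so the integer 133 lies strictly between them.
Dividing back, 4.92308 < 133/27 < 4.92608, and 133/27 is rational.

q = 133/27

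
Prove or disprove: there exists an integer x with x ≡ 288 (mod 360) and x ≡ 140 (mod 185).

Both moduli are multiples of 5 = gcd(360, 185), so any solution would satisfy x ≡ 288 and x ≡ 140 modulo 5 simultaneously.
However 288 ≡ 3 and 140 ≡ 0 (mod 5), and 3 ≠ 0.
So no integer satisfies both congruences.

No, no such integer exists.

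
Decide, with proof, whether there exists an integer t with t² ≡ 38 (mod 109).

t = 93

Take t = 93. Then 93² = 8649 = 79·109 + 38, so 93² ≡ 38 (mod 109).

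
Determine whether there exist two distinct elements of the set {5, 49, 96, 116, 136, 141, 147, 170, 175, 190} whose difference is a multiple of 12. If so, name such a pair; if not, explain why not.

Residues mod 12: 5↦5, 49↦1, 96↦0, 116↦8, 136↦4, 141↦9, 147↦3, 170↦2, 175↦7, 190↦10.
No residue repeats among the 10 elements, so no pair has difference ≡ 0 (mod 12).

No such pair exists.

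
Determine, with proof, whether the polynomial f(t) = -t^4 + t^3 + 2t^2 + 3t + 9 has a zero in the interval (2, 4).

Such a root exists.

f(2) = 15 and f(4) = -139, which have opposite signs.
f is continuous everywhere (it is a polynomial), in particular on [2, 4].
By the Intermediate Value Theorem, f takes the value 0 somewhere in the open interval.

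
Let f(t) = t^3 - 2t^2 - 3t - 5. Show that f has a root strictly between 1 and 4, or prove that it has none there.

Yes, f has a root in the interval.

f(1) = -9 and f(4) = 15, which have opposite signs.
Since f is a polynomial it is continuous on [1, 4].
By the Intermediate Value Theorem f must vanish at some point of (1, 4).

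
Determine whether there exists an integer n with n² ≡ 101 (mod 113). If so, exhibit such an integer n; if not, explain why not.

No such integer exists.

113 is prime, so by Euler's criterion 101 is a square mod 113 iff 101^((113−1)/2) = 101^56 ≡ 1 (mod 113).
Repeated squaring mod 113: 101^2 = 10201 ≡ 31; 101^4 ≡ 31² = 961 ≡ 57; 101^8 ≡ 57² = 3249 ≡ 85; 101^16 ≡ 85² = 7225 ≡ 106; 101^32 ≡ 106² = 11236 ≡ 49.
Since 56 = 32 + 16 + 8, 101^56 ≡ 49 · 106 · 85; multiplying out mod 113: 49·106 = 5194 ≡ 109, then 109·85 = 9265 ≡ 112. Thus 101^56 ≡ 112 ≡ −1 (mod 113).
By Euler's criterion 101 is a quadratic non-residue mod 113: no n satisfies n² ≡ 101 (mod 113).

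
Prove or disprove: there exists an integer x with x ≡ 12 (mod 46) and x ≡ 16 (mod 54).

Here gcd(46, 54) = 2, and both 12 and 16 leave remainder 0 mod 2, so the system is consistent.
Write x = 12 + 46t. Then 46t ≡ 16 − 12 ≡ 4 (mod 54); dividing through by 2 gives 23t ≡ 2 (mod 27).
To invert 23 modulo 27: 27 = 1·23 + 4, 23 = 5·4 + 3, 4 = 1·3 + 1, 3 = 3·1 + 0, and unwinding, 1 = 4 − 1·3 = 4 − (23 − 5·4) = −23 + 6·4 = −23 + 6·(27 − 1·23) = 6·27 − 7·23. Thus 23⁻¹ ≡ -7 ≡ 20 (mod 27).
Multiplying by 20: t ≡ 20·2 = 40 ≡ 13 (mod 27).
Then x = 12 + 46·13 = 610.
Indeed 610 ≡ 12 (mod 46) and 610 ≡ 16 (mod 54).

x = 610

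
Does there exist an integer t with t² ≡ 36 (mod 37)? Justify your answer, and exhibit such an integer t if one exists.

Take t = 6. Then 6² = 36, and since 0 ≤ 36 < 37 this is already reduced: 6² ≡ 36 (mod 37).

t = 6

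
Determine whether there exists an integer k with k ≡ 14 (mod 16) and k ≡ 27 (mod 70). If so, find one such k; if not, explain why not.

gcd(16, 70) = 2. If k ≡ 14 (mod 16) and k ≡ 27 (mod 70), then k ≡ 14 (mod 2) and k ≡ 27 (mod 2).
These are incompatible: 14 − 27 = -13 is not divisible by 2.
So no integer satisfies both congruences.

There is no such integer.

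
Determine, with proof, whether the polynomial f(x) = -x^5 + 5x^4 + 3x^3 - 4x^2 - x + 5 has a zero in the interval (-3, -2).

No such root exists.

f(-3) = 539 and f(-2) = 79, both positive, so a sign-change argument is unavailable; we show f keeps this sign on the whole interval.
Shift to the endpoint -2: with x = -2 − u (0 < u < 1), one computes f(-2 − u) = u^5 + 15u^4 + 77u^3 + 178u^2 + 189u + 79.
All 6 nonzero coefficients of this polynomial in u are positive; hence for u > 0 the value is a sum of positive terms (the constant 79 among them).
Therefore f(x) > 0 throughout (-3, -2), and f has no zero there.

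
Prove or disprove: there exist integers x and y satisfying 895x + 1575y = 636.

gcd(895, 1575) = 5, so every integer of the form 895x + 1575y is a multiple of 5.
However 636 leaves remainder 1 on division by 5.
Therefore 895x + 1575y = 636 has no solution in integers.

No such integers exist.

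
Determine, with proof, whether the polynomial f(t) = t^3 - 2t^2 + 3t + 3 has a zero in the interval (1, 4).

Evaluate at the endpoints: f(1) = 5, f(4) = 47 — same sign (positive).
The derivative f'(t) = 3t^2 - 4t + 3 is a quadratic with discriminant (-4)² − 4·3·3 = -20 < 0; it never vanishes, so it is always positive (sign of the leading coefficient).
So f is strictly increasing; between 1 and 4 its values lie between f(1) = 5 and f(4) = 47, all positive. Therefore f has no root in (1, 4).

No.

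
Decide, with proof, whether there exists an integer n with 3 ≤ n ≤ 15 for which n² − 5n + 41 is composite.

n = 8

At n = 8: 8² − 5·8 + 41 = 65 = 5·13, which is composite.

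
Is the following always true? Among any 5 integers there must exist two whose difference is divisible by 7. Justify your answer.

No; for instance {35, 36, 37, 38, 39} is a counterexample.

Try 5 consecutive integers, 35, 36, …, 39. Their remainders mod 7 are 0, 1, 2, 3, 4 — pairwise different, as any 5 ≤ 7 consecutive integers have distinct residues.
The differences between them range over 1, …, 4, none of which is divisible by 7.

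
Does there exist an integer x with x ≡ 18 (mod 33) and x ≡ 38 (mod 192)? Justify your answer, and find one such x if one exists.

No, no such integer exists.

gcd(33, 192) = 3. If x ≡ 18 (mod 33) and x ≡ 38 (mod 192), then x ≡ 18 (mod 3) and x ≡ 38 (mod 3).
These are incompatible: 18 − 38 = -20 is not divisible by 3.
Therefore no such x exists.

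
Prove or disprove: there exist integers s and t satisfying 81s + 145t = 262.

s = 82, t = -44

Since gcd(81, 145) = 1, every integer is an integer combination of 81 and 145.
Euclidean algorithm: 145 = 1·81 + 64, 81 = 1·64 + 17, 64 = 3·17 + 13, 17 = 1·13 + 4, 13 = 3·4 + 1, 4 = 4·1 + 0.
Unwinding: 1 = 13 − 3·4 = 13 − 3·(17 − 1·13) = −3·17 + 4·13 = −3·17 + 4·(64 − 3·17) = 4·64 − 15·17 = 4·64 − 15·(81 − 1·64) = −15·81 + 19·64 = −15·81 + 19·(145 − 1·81) = 19·145 − 34·81, i.e. 81·(-34) + 145·19 = 1.
Times 262: 81·(-8908) + 145·4978 = 262, so (-8908, 4978) solves it.
Shifting by a multiple of (145, −81) keeps it a solution: s = -8908 + 62·145 = 82, t = 4978 − 62·81 = -44.
Indeed 81·82 + 145·(-44) = 6642 − 6380 = 262.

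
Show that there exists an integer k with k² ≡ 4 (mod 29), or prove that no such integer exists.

k = 27

k = 27 works: 27² = 729, and 729 − 4 = 725 = 25·29.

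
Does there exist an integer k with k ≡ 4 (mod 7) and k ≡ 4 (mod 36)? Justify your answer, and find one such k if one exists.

k = 4

The moduli 7 and 36 are coprime, so by the Chinese Remainder Theorem a unique solution modulo 252 exists.
Write k = 4 + 7t and require 4 + 7t ≡ 4 (mod 36), i.e. 7t ≡ 0 (mod 36).
t = 0 satisfies this.
Taking t = 0 gives k = 4 + 7·0 = 4.
Indeed 4 ≡ 4 (mod 7) and 4 ≡ 4 (mod 36).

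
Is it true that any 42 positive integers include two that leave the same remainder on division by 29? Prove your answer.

True.

Partition the integers by their residue mod 29; there are 29 classes.
With 42 integers and only 29 classes, the pigeonhole principle forces two of them, say a and b, into the same class.
That is, a and b leave the same remainder on division by 29, as claimed.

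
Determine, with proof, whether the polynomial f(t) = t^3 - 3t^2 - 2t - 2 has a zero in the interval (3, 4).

f(3) = -8 and f(4) = 6, which have opposite signs.
f is continuous everywhere (it is a polynomial), in particular on [3, 4].
By the Intermediate Value Theorem f must vanish at some point of (3, 4).

Yes, f has a root in the interval.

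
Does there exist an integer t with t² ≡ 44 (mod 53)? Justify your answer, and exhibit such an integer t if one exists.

t = 37

Take t = 37. Then 37² = 1369 = 25·53 + 44, so 37² ≡ 44 (mod 53).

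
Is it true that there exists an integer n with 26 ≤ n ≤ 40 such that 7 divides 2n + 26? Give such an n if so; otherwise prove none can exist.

Scanning upward from n = 26 gives 78, 80, 82, none divisible by 7. At n = 29 we get 2·29 + 26 = 84, and 84 = 7·12.

n = 29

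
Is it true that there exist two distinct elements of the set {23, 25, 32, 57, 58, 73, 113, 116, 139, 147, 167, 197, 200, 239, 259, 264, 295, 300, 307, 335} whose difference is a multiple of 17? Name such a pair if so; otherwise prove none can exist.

Both 23 and 57 leave remainder 6 on division by 17; their difference 34 = 2·17 is a multiple of 17.

Yes: 23 and 57.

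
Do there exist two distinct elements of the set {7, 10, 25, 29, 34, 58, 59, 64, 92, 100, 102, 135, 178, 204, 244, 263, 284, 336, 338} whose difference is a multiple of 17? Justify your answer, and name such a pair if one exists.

The pair (7, 58) works.

Reduce each element mod 17: 7↦7, 10↦10, 25↦8, 29↦12, 34↦0, 58↦7, 59↦8, 64↦13, 92↦7, 100↦15, 102↦0, 135↦16, 178↦8, 204↦0, 244↦6, 263↦8, 284↦12, 336↦13, 338↦15. The residue 7 repeats (at 7 and 58), and 58 − 7 = 51 = 3·17.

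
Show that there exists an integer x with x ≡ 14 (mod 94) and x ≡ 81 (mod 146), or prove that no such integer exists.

Reduce both congruences modulo 2, which divides 94 and 146: they say x ≡ 14 (mod 2) and x ≡ 81 (mod 2).
However 14 ≡ 0 and 81 ≡ 1 (mod 2), and 0 ≠ 1.
Therefore no such x exists.

No, no such integer exists.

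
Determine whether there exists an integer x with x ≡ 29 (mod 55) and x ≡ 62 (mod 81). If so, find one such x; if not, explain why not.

x = 1844

The moduli 55 and 81 are coprime, so by the Chinese Remainder Theorem a unique solution modulo 4455 exists.
Write x = 29 + 55t and require 29 + 55t ≡ 62 (mod 81), i.e. 55t ≡ 33 (mod 81).
To invert 55 modulo 81: 81 = 1·55 + 26, 55 = 2·26 + 3, 26 = 8·3 + 2, 3 = 1·2 + 1, 2 = 2·1 + 0, and unwinding, 1 = 3 − 1·2 = 3 − (26 − 8·3) = −26 + 9·3 = −26 + 9·(55 − 2·26) = 9·55 − 19·26 = 9·55 − 19·(81 − 1·55) = −19·81 + 28·55. Thus 55⁻¹ ≡ 28 (mod 81).
Therefore t ≡ 28·33 = 924 ≡ 33 (mod 81).
Taking t = 33 gives x = 29 + 55·33 = 1844.
Indeed 1844 ≡ 29 (mod 55) and 1844 ≡ 62 (mod 81).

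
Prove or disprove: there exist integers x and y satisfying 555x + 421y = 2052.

555 and 421 are coprime, so 555x + 421y ranges over all of ℤ.
Run the Euclidean algorithm on 555 and 421: 555 = 1·421 + 134, 421 = 3·134 + 19, 134 = 7·19 + 1, 19 = 19·1 + 0.
Back-substituting, 1 = 134 − 7·19 = 134 − 7·(421 − 3·134) = −7·421 + 22·134 = −7·421 + 22·(555 − 1·421) = 22·555 − 29·421; that is, 555·22 + 421·(-29) = 1.
Scaling by 2052 gives the particular solution (x, y) = (45144, -59508).
The general solution is x = 45144 + 421k, y = -59508 − 555k; taking k = -107 gives the smaller pair x = 97, y = -123.
Indeed 555·97 + 421·(-123) = 53835 − 51783 = 2052.

x = 97, y = -123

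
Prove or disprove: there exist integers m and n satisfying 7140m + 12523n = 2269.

No, no such integers exist.

Both 7140 and 12523 are divisible by gcd(7140, 12523) = 7, hence so is any combination 7140m + 12523n.
But 2269 is not a multiple of 7 (it leaves remainder 1).
So the equation is unsolvable over ℤ.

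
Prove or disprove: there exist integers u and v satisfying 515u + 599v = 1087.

u = 365, v = -312

Since gcd(515, 599) = 1, every integer is an integer combination of 515 and 599.
Run the Euclidean algorithm on 599 and 515: 599 = 1·515 + 84, 515 = 6·84 + 11, 84 = 7·11 + 7, 11 = 1·7 + 4, 7 = 1·4 + 3, 4 = 1·3 + 1, 3 = 3·1 + 0.
Unwinding: 1 = 4 − 1·3 = 4 − (7 − 1·4) = −7 + 2·4 = −7 + 2·(11 − 1·7) = 2·11 − 3·7 = 2·11 − 3·(84 − 7·11) = −3·84 + 23·11 = −3·84 + 23·(515 − 6·84) = 23·515 − 141·84 = 23·515 − 141·(599 − 1·515) = −141·599 + 164·515, i.e. 515·164 + 599·(-141) = 1.
Multiplying through by 1087: u = 164·1087 = 178268, v = (-141)·1087 = -153267 is a solution.
The general solution is u = 178268 + 599k, v = -153267 − 515k; taking k = -297 gives the smaller pair u = 365, v = -312.
Indeed 515·365 + 599·(-312) = 187975 − 186888 = 1087.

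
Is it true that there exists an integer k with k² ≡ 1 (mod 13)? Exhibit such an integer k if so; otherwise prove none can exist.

k = 12 works: 12² = 144, and 144 − 1 = 143 = 11·13.

k = 12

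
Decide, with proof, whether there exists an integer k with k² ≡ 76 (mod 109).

No, no such integer exists.

Apply Euler's criterion with the prime 109: 76 is a quadratic residue iff 76^54 ≡ 1 (mod 109), and a non-residue iff it is ≡ −1.
Repeated squaring mod 109: 76^2 = 5776 ≡ 108; 76^4 ≡ 108² = 11664 ≡ 1; 76^8 ≡ 1² = 1 ≡ 1; 76^16 ≡ 1² = 1 ≡ 1; 76^32 ≡ 1² = 1 ≡ 1.
Since 54 = 32 + 16 + 4 + 2, 76^54 ≡ 1 · 1 · 1 · 108; multiplying out mod 109: 1·1 = 1 ≡ 1, then 1·1 = 1 ≡ 1, then 1·108 = 108 ≡ 108. Thus 76^54 ≡ 108 ≡ −1 (mod 109).
By Euler's criterion 76 is a quadratic non-residue mod 109: no k satisfies k² ≡ 76 (mod 109).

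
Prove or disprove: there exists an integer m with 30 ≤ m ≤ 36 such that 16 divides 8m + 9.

There is no such integer m in that range.

For m = 30, 31, …, 36 the values of 8m + 9 modulo 16 are 9, 1, 9, 1, 9, 1, 9 respectively.
The residue 0 does not occur, so no m in [30, 36] makes 8m + 9 a multiple of 16.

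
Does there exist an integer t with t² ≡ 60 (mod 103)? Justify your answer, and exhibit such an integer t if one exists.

t = 67

Take t = 67. Then 67² = 4489 = 43·103 + 60, so 67² ≡ 60 (mod 103).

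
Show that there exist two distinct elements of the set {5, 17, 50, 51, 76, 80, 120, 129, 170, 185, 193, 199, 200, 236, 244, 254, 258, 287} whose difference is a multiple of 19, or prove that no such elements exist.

There is no such pair.

Residues mod 19: 5↦5, 17↦17, 50↦12, 51↦13, 76↦0, 80↦4, 120↦6, 129↦15, 170↦18, 185↦14, 193↦3, 199↦9, 200↦10, 236↦8, 244↦16, 254↦7, 258↦11, 287↦2.
These 18 residues are pairwise different, hence no difference of two elements is divisible by 19.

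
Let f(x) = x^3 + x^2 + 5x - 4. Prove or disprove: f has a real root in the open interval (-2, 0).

f has no root in that interval.

f(-2) = -18 and f(0) = -4, both negative.
The derivative f'(x) = 3x^2 + 2x + 5 is a quadratic with discriminant 2² − 4·3·5 = -56 < 0; it never vanishes, so it is always positive (sign of the leading coefficient).
Hence f is strictly increasing on ℝ, and in particular on [-2, 0]. A strictly monotone function with same-sign endpoint values stays negative on the whole interval, so f has no zero in (-2, 0).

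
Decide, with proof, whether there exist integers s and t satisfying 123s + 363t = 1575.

s = 1, t = 4

Every value of 123s + 363t is a multiple of gcd(123, 363) = 3; since 3 ∣ 1575, solutions exist.
Dividing through by 3 reduces the equation to 41s + 121t = 525.
Dividing repeatedly: 121 = 2·41 + 39, 41 = 1·39 + 2, 39 = 19·2 + 1, 2 = 2·1 + 0.
Unwinding: 1 = 39 − 19·2 = 39 − 19·(41 − 1·39) = −19·41 + 20·39 = −19·41 + 20·(121 − 2·41) = 20·121 − 59·41, i.e. 41·(-59) + 121·20 = 1.
Scaling by 525 gives the particular solution (s, t) = (-30975, 10500).
Shifting by a multiple of (121, −41) keeps it a solution: s = -30975 + 256·121 = 1, t = 10500 − 256·41 = 4.
Indeed 123·1 + 363·4 = 123 + 1452 = 1575.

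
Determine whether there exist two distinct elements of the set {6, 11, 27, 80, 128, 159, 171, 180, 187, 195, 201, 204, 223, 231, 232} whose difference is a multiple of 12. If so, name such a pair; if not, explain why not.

Yes: 27 and 159.

Reduce each element mod 12: 6↦6, 11↦11, 27↦3, 80↦8, 128↦8, 159↦3, 171↦3, 180↦0, 187↦7, 195↦3, 201↦9, 204↦0, 223↦7, 231↦3, 232↦4. The residue 3 repeats (at 27 and 159), and 159 − 27 = 132 = 11·12.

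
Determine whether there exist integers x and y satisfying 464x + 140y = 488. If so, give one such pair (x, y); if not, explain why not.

Since gcd(464, 140) = 4 and 488 = 4·122, Bézout's identity guarantees a solution.
Dividing through by 4 reduces the equation to 116x + 35y = 122.
Run the Euclidean algorithm on 116 and 35: 116 = 3·35 + 11, 35 = 3·11 + 2, 11 = 5·2 + 1, 2 = 2·1 + 0.
Back-substituting, 1 = 11 − 5·2 = 11 − 5·(35 − 3·11) = −5·35 + 16·11 = −5·35 + 16·(116 − 3·35) = 16·116 − 53·35; that is, 116·16 + 35·(-53) = 1.
Scaling by 122 gives the particular solution (x, y) = (1952, -6466).
Shifting by a multiple of (35, −116) keeps it a solution: x = 1952 − 55·35 = 27, y = -6466 + 55·116 = -86.
Check: 464·27 + 140·(-86) = 12528 − 12040 = 488. ✓

x = 27, y = -86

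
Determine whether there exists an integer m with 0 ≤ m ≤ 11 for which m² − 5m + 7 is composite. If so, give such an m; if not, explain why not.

m = 7

At m = 7: 7² − 5·7 + 7 = 21 = 3·7, which is composite.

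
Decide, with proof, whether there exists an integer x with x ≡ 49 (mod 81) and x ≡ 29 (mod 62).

x = 1021

gcd(81, 62) = 1, so the Chinese Remainder Theorem guarantees exactly one residue class mod 5022 satisfying both.
Any solution of the first congruence is x = 49 + 81t; substituting into the second, 81t ≡ 29 − 49 ≡ 42 (mod 62).
81 ≡ 19 (mod 62), so this reads 19t ≡ 42 (mod 62). Note 19·49 = 931 ≡ 1 (mod 62) (as 931 − 1 = 15·62), so 19⁻¹ ≡ 49.
Therefore t ≡ 49·42 = 2058 ≡ 12 (mod 62).
Taking t = 12 gives x = 49 + 81·12 = 1021.
Verify: 1021 = 12·81 + 49 and 1021 = 16·62 + 29. ✓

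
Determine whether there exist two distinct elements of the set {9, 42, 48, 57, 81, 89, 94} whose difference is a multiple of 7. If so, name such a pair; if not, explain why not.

Two integers differ by a multiple of 7 exactly when they have the same residue mod 7. The residues are 9↦2, 42↦0, 48↦6, 57↦1, 81↦4, 89↦5, 94↦3.
No residue repeats among the 7 elements, so no pair has difference ≡ 0 (mod 7).

There is no such pair.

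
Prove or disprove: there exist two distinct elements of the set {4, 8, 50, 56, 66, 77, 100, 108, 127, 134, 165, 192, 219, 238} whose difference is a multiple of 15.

Reduce each element modulo 15: 4↦4, 8↦8, 50↦5, 56↦11, 66↦6, 77↦2, 100↦10, 108↦3, 127↦7, 134↦14, 165↦0, 192↦12, 219↦9, 238↦13.
No residue repeats among the 14 elements, so no pair has difference ≡ 0 (mod 15).

There is no such pair.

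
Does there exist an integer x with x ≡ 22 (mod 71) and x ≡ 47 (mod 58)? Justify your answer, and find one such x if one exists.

Since 71 and 58 share no common factor, CRT says the pair of congruences has a solution (unique mod 4118).
Any solution of the first congruence is x = 22 + 71t; substituting into the second, 71t ≡ 47 − 22 ≡ 25 (mod 58).
71 ≡ 13 (mod 58), so this reads 13t ≡ 25 (mod 58). Since 13·9 = 117 = 2·58 + 1, the inverse of 13 mod 58 is 9.
Multiplying by 9: t ≡ 9·25 = 225 ≡ 51 (mod 58).
Taking t = 51 gives x = 22 + 71·51 = 3643.
Verify: 3643 = 51·71 + 22 and 3643 = 62·58 + 47. ✓

x = 3643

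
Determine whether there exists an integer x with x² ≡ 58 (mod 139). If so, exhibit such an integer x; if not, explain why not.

139 is prime, so by Euler's criterion 58 is a square mod 139 iff 58^((139−1)/2) = 58^69 ≡ 1 (mod 139).
Repeated squaring mod 139: 58^2 = 3364 ≡ 28; 58^4 ≡ 28² = 784 ≡ 89; 58^8 ≡ 89² = 7921 ≡ 137; 58^16 ≡ 137² = 18769 ≡ 4; 58^32 ≡ 4² = 16 ≡ 16; 58^64 ≡ 16² = 256 ≡ 117.
Since 69 = 64 + 4 + 1, 58^69 ≡ 117 · 89 · 58; multiplying out mod 139: 117·89 = 10413 ≡ 127, then 127·58 = 7366 ≡ 138. Thus 58^69 ≡ 138 ≡ −1 (mod 139).
The value −1 means 58 is a non-residue modulo 139, so x² ≡ 58 (mod 139) is impossible.

There is no such integer.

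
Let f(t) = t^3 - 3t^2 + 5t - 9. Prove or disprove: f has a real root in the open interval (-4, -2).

No such root exists.

Evaluate at the endpoints: f(-4) = -141, f(-2) = -39 — same sign (negative).
f'(t) = 3t^2 - 6t + 5 has discriminant (-6)² − 4·3·5 = -24 < 0, so f' has no real roots and is positive for every real t.
So f is strictly increasing; between -4 and -2 its values lie between f(-4) = -141 and f(-2) = -39, all negative. Therefore f has no root in (-4, -2).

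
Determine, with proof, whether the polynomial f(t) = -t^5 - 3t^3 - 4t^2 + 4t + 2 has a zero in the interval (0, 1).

Yes, f has a root in the interval.

f(0) = 2 and f(1) = -2, which have opposite signs.
As a polynomial, f is continuous on every closed interval.
By the Intermediate Value Theorem f must vanish at some point of (0, 1).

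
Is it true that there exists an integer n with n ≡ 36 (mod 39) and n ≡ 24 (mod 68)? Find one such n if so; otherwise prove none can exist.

n = 2064

gcd(39, 68) = 1, so the Chinese Remainder Theorem guarantees exactly one residue class mod 2652 satisfying both.
Any solution of the first congruence is n = 36 + 39t; substituting into the second, 39t ≡ 24 − 36 ≡ 56 (mod 68).
Since 39·7 = 273 = 4·68 + 1, the inverse of 39 mod 68 is 7.
Therefore t ≡ 7·56 = 392 ≡ 52 (mod 68).
With t = 52: n = 36 + 39·52 = 2064.
Check: 2064 mod 39 = 36, 2064 mod 68 = 24. ✓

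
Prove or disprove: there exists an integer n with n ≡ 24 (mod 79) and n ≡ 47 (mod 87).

Since 79 and 87 share no common factor, CRT says the pair of congruences has a solution (unique mod 6873).
Write n = 24 + 79t and require 24 + 79t ≡ 47 (mod 87), i.e. 79t ≡ 23 (mod 87).
Since 79·76 = 6004 = 69·87 + 1, the inverse of 79 mod 87 is 76.
Multiplying by 76: t ≡ 76·23 = 1748 ≡ 8 (mod 87).
Taking t = 8 gives n = 24 + 79·8 = 656.
Indeed 656 ≡ 24 (mod 79) and 656 ≡ 47 (mod 87).

n = 656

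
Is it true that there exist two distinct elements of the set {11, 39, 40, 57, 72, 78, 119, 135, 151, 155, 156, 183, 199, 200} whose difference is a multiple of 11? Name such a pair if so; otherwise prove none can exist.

Reduce each element mod 11: 11↦0, 39↦6, 40↦7, 57↦2, 72↦6, 78↦1, 119↦9, 135↦3, 151↦8, 155↦1, 156↦2, 183↦7, 199↦1, 200↦2. The residue 6 repeats (at 39 and 72), and 72 − 39 = 33 = 3·11.

The pair (39, 72) works.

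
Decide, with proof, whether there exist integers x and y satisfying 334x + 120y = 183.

There are no such integers.

Both 334 and 120 are divisible by gcd(334, 120) = 2, hence so is any combination 334x + 120y.
But 183 is not a multiple of 2 (it leaves remainder 1).
Therefore 334x + 120y = 183 has no solution in integers.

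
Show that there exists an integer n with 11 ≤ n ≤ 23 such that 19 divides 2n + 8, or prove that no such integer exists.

For n = 11, 12, 13, 14 the values 30, 32, 34, 36 are not multiples of 19. n = 15 works, since 2·15 + 8 = 38 = 2·19.

n = 15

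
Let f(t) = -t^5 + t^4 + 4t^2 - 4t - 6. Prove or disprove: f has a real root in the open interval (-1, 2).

f(-1) = 4 and f(2) = -14, which have opposite signs.
Since f is a polynomial it is continuous on [-1, 2].
By the Intermediate Value Theorem, f takes the value 0 somewhere in the open interval.

Yes, f has a root in the interval.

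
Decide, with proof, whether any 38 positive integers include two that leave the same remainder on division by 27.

Each integer lies in one of the 27 residue classes modulo 27.
Since 38 > 27, two of the 38 integers must share a residue class by the pigeonhole principle; call them a and b.
So a and b have equal remainders mod 27, which is exactly what was to be shown.

Yes, this is always true.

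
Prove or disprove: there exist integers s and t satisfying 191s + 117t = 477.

s = 27, t = -40

191 and 117 are coprime, so 191s + 117t ranges over all of ℤ.
Euclidean algorithm: 191 = 1·117 + 74, 117 = 1·74 + 43, 74 = 1·43 + 31, 43 = 1·31 + 12, 31 = 2·12 + 7, 12 = 1·7 + 5, 7 = 1·5 + 2, 5 = 2·2 + 1, 2 = 2·1 + 0.
Back-substituting, 1 = 5 − 2·2 = 5 − 2·(7 − 1·5) = −2·7 + 3·5 = −2·7 + 3·(12 − 1·7) = 3·12 − 5·7 = 3·12 − 5·(31 − 2·12) = −5·31 + 13·12 = −5·31 + 13·(43 − 1·31) = 13·43 − 18·31 = 13·43 − 18·(74 − 1·43) = −18·74 + 31·43 = −18·74 + 31·(117 − 1·74) = 31·117 − 49·74 = 31·117 − 49·(191 − 1·117) = −49·191 + 80·117; that is, 191·(-49) + 117·80 = 1.
Multiplying through by 477: s = (-49)·477 = -23373, t = 80·477 = 38160 is a solution.
Adding 200·117 to s and subtracting 200·191 from t gives the tidier solution (27, -40).
Check: 191·27 + 117·(-40) = 5157 − 4680 = 477. ✓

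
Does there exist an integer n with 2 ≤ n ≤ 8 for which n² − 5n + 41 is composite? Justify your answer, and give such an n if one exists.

At n = 2: 2² − 5·2 + 41 = 35 = 5·7, which is composite.

n = 2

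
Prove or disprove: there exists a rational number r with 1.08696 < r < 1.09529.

r = 12/11

Scale by 11: the interval becomes (11.95656, 12.04819), which contains the integer 12.
Hence 12/11 is a rational number with 1.08696 < 12/11 < 1.09529.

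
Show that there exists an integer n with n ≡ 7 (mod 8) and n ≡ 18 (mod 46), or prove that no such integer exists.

Reduce both congruences modulo 2, which divides 8 and 46: they say n ≡ 7 (mod 2) and n ≡ 18 (mod 2).
But 7 mod 2 = 1 while 18 mod 2 = 0, a contradiction.
So no integer satisfies both congruences.

There is no such integer.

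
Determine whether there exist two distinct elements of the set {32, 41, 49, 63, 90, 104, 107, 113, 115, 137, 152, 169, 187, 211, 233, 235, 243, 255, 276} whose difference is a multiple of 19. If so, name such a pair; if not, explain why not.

Two integers differ by a multiple of 19 exactly when they have the same residue mod 19. The residues are 32↦13, 41↦3, 49↦11, 63↦6, 90↦14, 104↦9, 107↦12, 113↦18, 115↦1, 137↦4, 152↦0, 169↦17, 187↦16, 211↦2, 233↦5, 235↦7, 243↦15, 255↦8, 276↦10.
No residue repeats among the 19 elements, so no pair has difference ≡ 0 (mod 19).

There is no such pair.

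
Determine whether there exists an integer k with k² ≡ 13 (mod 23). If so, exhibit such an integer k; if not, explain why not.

Take k = 6. Then 6² = 36 = 1·23 + 13, so 6² ≡ 13 (mod 23).

k = 6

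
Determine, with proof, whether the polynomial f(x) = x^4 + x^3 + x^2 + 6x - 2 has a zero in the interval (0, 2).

Yes, f has a root in the interval.

f(0) = -2 and f(2) = 38, which have opposite signs.
f is continuous everywhere (it is a polynomial), in particular on [0, 2].
By the Intermediate Value Theorem f must vanish at some point of (0, 2).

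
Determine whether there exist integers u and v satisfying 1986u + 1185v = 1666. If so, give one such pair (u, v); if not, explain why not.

There are no such integers.

Any value of 1986u + 1185v is a multiple of gcd(1986, 1185) = 3.
However 1666 leaves remainder 1 on division by 3.
Therefore 1986u + 1185v = 1666 has no solution in integers.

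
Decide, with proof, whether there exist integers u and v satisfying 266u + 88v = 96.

Since gcd(266, 88) = 2 and 96 = 2·48, Bézout's identity guarantees a solution.
Dividing through by 2 reduces the equation to 133u + 44v = 48.
Euclidean algorithm: 133 = 3·44 + 1, 44 = 44·1 + 0.
Unwinding: 1 = 133 − 3·44, i.e. 133·1 + 44·(-3) = 1.
Scaling by 48 gives the particular solution (u, v) = (48, -144).
Subtracting 1·44 from u and adding 1·133 to v gives the tidier solution (4, -11).
Check: 266·4 + 88·(-11) = 1064 − 968 = 96. ✓

u = 4, v = -11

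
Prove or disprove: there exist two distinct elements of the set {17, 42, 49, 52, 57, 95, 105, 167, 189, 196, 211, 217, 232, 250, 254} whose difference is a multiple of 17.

Reduce each element modulo 17: 17↦0, 42↦8, 49↦15, 52↦1, 57↦6, 95↦10, 105↦3, 167↦14, 189↦2, 196↦9, 211↦7, 217↦13, 232↦11, 250↦12, 254↦16.
All 15 residues are distinct, so no two elements differ by a multiple of 17.

No such pair exists.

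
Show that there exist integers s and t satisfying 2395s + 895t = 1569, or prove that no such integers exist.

gcd(2395, 895) = 5, so every integer of the form 2395s + 895t is a multiple of 5.
However 1569 leaves remainder 4 on division by 5.
So the equation is unsolvable over ℤ.

No such integers exist.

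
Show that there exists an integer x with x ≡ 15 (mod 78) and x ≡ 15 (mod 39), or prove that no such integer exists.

x = 15

The moduli are not coprime: gcd(78, 39) = 39. Compatibility requires 39 ∣ (15 − 15) = 0, which holds, so solutions exist.
The smallest candidate x = 15 works directly: 15 ≡ 15 (mod 39).
Indeed 15 ≡ 15 (mod 78) and 15 ≡ 15 (mod 39).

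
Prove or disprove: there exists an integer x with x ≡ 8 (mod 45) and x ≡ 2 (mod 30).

gcd(45, 30) = 15. If x ≡ 8 (mod 45) and x ≡ 2 (mod 30), then x ≡ 8 (mod 15) and x ≡ 2 (mod 15).
But 8 mod 15 = 8 while 2 mod 15 = 2, a contradiction.
Hence the system has no solution.

No such integer exists.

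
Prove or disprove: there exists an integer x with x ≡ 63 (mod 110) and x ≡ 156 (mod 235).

No such integer exists.

Reduce both congruences modulo 5, which divides 110 and 235: they say x ≡ 63 (mod 5) and x ≡ 156 (mod 5).
But 63 mod 5 = 3 while 156 mod 5 = 1, a contradiction.
Therefore no such x exists.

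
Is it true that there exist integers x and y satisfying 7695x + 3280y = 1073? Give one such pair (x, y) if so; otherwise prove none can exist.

No such integers exist.

Both 7695 and 3280 are divisible by gcd(7695, 3280) = 5, hence so is any combination 7695x + 3280y.
However 1073 leaves remainder 3 on division by 5.
So the equation is unsolvable over ℤ.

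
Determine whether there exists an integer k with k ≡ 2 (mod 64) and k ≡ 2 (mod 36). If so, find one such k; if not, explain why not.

k = 2

The moduli are not coprime: gcd(64, 36) = 4. Compatibility requires 4 ∣ (2 − 2) = 0, which holds, so solutions exist.
In fact k = 2 itself already satisfies 2 mod 36 = 2.
Verify: 2 = 0·64 + 2 and 2 = 0·36 + 2. ✓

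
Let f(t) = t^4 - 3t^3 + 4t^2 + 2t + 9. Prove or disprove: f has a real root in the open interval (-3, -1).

f(-3) = 201 and f(-1) = 15, both positive, so a sign-change argument is unavailable; we show f keeps this sign on the whole interval.
Shift to the endpoint -1: with t = -1 − u (0 < u < 2), one computes f(-1 − u) = u^4 + 7u^3 + 19u^2 + 19u + 15.
All 5 nonzero coefficients of this polynomial in u are positive; hence for u > 0 the value is a sum of positive terms (the constant 15 among them).
Therefore f(t) > 0 throughout (-3, -1), and f has no zero there.

No.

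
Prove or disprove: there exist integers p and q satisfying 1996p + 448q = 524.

gcd(1996, 448) = 4, and 4 divides 524, so integer solutions exist.
Dividing through by 4 reduces the equation to 499p + 112q = 131.
Run the Euclidean algorithm on 499 and 112: 499 = 4·112 + 51, 112 = 2·51 + 10, 51 = 5·10 + 1, 10 = 10·1 + 0.
Back-substituting, 1 = 51 − 5·10 = 51 − 5·(112 − 2·51) = −5·112 + 11·51 = −5·112 + 11·(499 − 4·112) = 11·499 − 49·112; that is, 499·11 + 112·(-49) = 1.
Times 131: 499·1441 + 112·(-6419) = 131, so (1441, -6419) solves it.
Shifting by a multiple of (112, −499) keeps it a solution: p = 1441 − 12·112 = 97, q = -6419 + 12·499 = -431.
Indeed 1996·97 + 448·(-431) = 193612 − 193088 = 524.

p = 97, q = -431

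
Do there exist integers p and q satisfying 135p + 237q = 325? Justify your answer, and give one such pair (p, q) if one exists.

No, no such integers exist.

Any value of 135p + 237q is a multiple of gcd(135, 237) = 3.
But 325 is not a multiple of 3 (it leaves remainder 1).
So the equation is unsolvable over ℤ.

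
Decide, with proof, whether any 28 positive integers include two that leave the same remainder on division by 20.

There are exactly 20 possible remainders on division by 20.
With 28 integers and only 20 classes, the pigeonhole principle forces two of them, say a and b, into the same class.
That is, a and b leave the same remainder on division by 20, as claimed.

Yes.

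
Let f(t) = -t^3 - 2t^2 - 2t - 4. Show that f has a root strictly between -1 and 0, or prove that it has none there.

f(-1) = -3 and f(0) = -4, both negative.
The derivative f'(t) = -3t^2 - 4t - 2 is a quadratic with discriminant (-4)² − 4·(-3)·(-2) = -8 < 0; it never vanishes, so it is always negative (sign of the leading coefficient).
Hence f is strictly decreasing on ℝ, and in particular on [-1, 0]. A strictly monotone function with same-sign endpoint values stays negative on the whole interval, so f has no zero in (-1, 0).

f has no root in that interval.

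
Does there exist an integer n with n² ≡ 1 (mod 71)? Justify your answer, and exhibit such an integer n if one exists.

Take n = 1. Then 1² = 1, and since 0 ≤ 1 < 71 this is already reduced: 1² ≡ 1 (mod 71).

n = 1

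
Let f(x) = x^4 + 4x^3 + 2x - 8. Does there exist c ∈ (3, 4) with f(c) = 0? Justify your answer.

The endpoint values f(3) = 187 and f(4) = 512 are both positive. Claim: f(x) > 0 for every x in (3, 4).
Substitute x = 3 + u, where 0 < u < 1 on the interval. Expanding, f(3 + u) = u^4 + 16u^3 + 90u^2 + 218u + 187.
All 5 nonzero coefficients of this polynomial in u are positive; hence for u > 0 the value is a sum of positive terms (the constant 187 among them).
So f is strictly positive on (3, 4); no root exists in the interval.

No.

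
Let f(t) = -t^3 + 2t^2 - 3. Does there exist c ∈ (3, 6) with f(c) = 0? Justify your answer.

No such root exists.

The endpoint values f(3) = -12 and f(6) = -147 are both negative. Claim: f(t) < 0 for every t in (3, 6).
Substitute t = 3 + u, where 0 < u < 3 on the interval. Expanding, f(3 + u) = -u^3 - 7u^2 - 15u - 12.
All 4 nonzero coefficients of this polynomial in u are negative; hence for u > 0 the value is a sum of negative terms (the constant -12 among them).
Therefore f(t) < 0 throughout (3, 6), and f has no zero there.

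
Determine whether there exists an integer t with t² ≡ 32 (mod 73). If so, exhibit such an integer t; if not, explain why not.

t = 18

t = 18 works: 18² = 324, and 324 − 32 = 292 = 4·73.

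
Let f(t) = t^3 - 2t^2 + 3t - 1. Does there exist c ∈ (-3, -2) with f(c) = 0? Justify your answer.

No such root exists.

f(-3) = -55 and f(-2) = -23, both negative.
The derivative f'(t) = 3t^2 - 4t + 3 is a quadratic with discriminant (-4)² − 4·3·3 = -20 < 0; it never vanishes, so it is always positive (sign of the leading coefficient).
So f is strictly increasing; between -3 and -2 its values lie between f(-3) = -55 and f(-2) = -23, all negative. Therefore f has no root in (-3, -2).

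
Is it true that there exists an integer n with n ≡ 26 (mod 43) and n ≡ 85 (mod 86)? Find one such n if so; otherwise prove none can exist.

No such integer exists.

Reduce both congruences modulo 43, which divides 43 and 86: they say n ≡ 26 (mod 43) and n ≡ 85 (mod 43).
However 26 ≡ 26 and 85 ≡ 42 (mod 43), and 26 ≠ 42.
Hence the system has no solution.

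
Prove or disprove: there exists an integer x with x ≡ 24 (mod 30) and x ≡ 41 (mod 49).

Since 30 and 49 share no common factor, CRT says the pair of congruences has a solution (unique mod 1470).
Write x = 24 + 30t and require 24 + 30t ≡ 41 (mod 49), i.e. 30t ≡ 17 (mod 49).
Invert 30 mod 49 by the Euclidean algorithm: 49 = 1·30 + 19, 30 = 1·19 + 11, 19 = 1·11 + 8, 11 = 1·8 + 3, 8 = 2·3 + 2, 3 = 1·2 + 1, 2 = 2·1 + 0; back-substituting, 1 = 3 − 1·2 = 3 − (8 − 2·3) = −8 + 3·3 = −8 + 3·(11 − 1·8) = 3·11 − 4·8 = 3·11 − 4·(19 − 1·11) = −4·19 + 7·11 = −4·19 + 7·(30 − 1·19) = 7·30 − 11·19 = 7·30 − 11·(49 − 1·30) = −11·49 + 18·30. Hence 30·18 ≡ 1, so 30⁻¹ ≡ 18 (mod 49).
Therefore t ≡ 18·17 = 306 ≡ 12 (mod 49).
Taking t = 12 gives x = 24 + 30·12 = 384.
Indeed 384 ≡ 24 (mod 30) and 384 ≡ 41 (mod 49).

x = 384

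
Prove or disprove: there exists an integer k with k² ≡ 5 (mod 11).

k = 4 works: 4² = 16, and 16 − 5 = 11 = 1·11.

k = 4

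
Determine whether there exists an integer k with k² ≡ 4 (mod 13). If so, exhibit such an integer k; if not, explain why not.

k = 11

Take k = 11. Then 11² = 121 = 9·13 + 4, so 11² ≡ 4 (mod 13).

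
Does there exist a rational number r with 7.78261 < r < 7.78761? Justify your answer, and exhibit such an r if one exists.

Multiplying by 14: 14·7.78261 = 108.95654 and 14·7.78761 = 109.02654, so the integer 109 lies strictly between them.
So r = 109/14 works: it is a ratio of integers, and dividing 14·7.78261 < 109 < 14·7.78761 through by 14 gives 7.78261 < 109/14 < 7.78761.

r = 109/14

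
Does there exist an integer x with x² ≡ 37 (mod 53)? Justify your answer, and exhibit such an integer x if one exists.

x = 39

Take x = 39. Then 39² = 1521 = 28·53 + 37, so 39² ≡ 37 (mod 53).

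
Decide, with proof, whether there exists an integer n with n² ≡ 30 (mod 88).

No, no such integer exists.

Reduce modulo 4, which divides 88: we would need n² ≡ 2 (mod 4).
Since (4 − n)² ≡ n² (mod 4), it suffices to square n = 0, 1, …, 2: the residues are 0, 1, 0.
So the quadratic residues mod 4 are {0, 1}, and 2 is not among them.
Hence no integer n has n² ≡ 30 (mod 88).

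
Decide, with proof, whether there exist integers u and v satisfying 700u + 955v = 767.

gcd(700, 955) = 5, so every integer of the form 700u + 955v is a multiple of 5.
But 767 = 5·153 + 2, so 5 ∤ 767.
So the equation is unsolvable over ℤ.

There are no such integers.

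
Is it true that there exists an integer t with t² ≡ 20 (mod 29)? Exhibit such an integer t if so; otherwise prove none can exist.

t = 22

Take t = 22. Then 22² = 484 = 16·29 + 20, so 22² ≡ 20 (mod 29).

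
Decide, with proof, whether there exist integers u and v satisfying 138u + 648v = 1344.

u = 52, v = -9

Every value of 138u + 648v is a multiple of gcd(138, 648) = 6; since 6 ∣ 1344, solutions exist.
Dividing through by 6 reduces the equation to 23u + 108v = 224.
Dividing repeatedly: 108 = 4·23 + 16, 23 = 1·16 + 7, 16 = 2·7 + 2, 7 = 3·2 + 1, 2 = 2·1 + 0.
Working back up the chain: 1 = 7 − 3·2 = 7 − 3·(16 − 2·7) = −3·16 + 7·7 = −3·16 + 7·(23 − 1·16) = 7·23 − 10·16 = 7·23 − 10·(108 − 4·23) = −10·108 + 47·23. So 23·47 + 108·(-10) = 1.
Times 224: 23·10528 + 108·(-2240) = 224, so (10528, -2240) solves it.
The general solution is u = 10528 + 108k, v = -2240 − 23k; taking k = -97 gives the smaller pair u = 52, v = -9.
Indeed 138·52 + 648·(-9) = 7176 − 5832 = 1344.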